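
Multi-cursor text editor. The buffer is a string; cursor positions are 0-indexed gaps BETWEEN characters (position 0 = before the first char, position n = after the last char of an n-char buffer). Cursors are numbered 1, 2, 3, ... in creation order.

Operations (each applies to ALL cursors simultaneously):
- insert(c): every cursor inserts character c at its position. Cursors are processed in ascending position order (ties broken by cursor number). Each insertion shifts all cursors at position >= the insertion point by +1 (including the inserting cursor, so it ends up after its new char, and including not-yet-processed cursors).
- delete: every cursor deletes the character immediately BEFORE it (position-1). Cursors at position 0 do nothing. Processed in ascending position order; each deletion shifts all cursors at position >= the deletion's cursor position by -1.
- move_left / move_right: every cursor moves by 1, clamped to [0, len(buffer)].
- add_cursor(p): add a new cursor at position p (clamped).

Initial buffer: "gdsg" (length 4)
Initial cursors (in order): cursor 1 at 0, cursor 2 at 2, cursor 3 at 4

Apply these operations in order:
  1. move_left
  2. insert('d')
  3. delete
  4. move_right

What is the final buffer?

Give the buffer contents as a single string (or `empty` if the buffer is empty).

Answer: gdsg

Derivation:
After op 1 (move_left): buffer="gdsg" (len 4), cursors c1@0 c2@1 c3@3, authorship ....
After op 2 (insert('d')): buffer="dgddsdg" (len 7), cursors c1@1 c2@3 c3@6, authorship 1.2..3.
After op 3 (delete): buffer="gdsg" (len 4), cursors c1@0 c2@1 c3@3, authorship ....
After op 4 (move_right): buffer="gdsg" (len 4), cursors c1@1 c2@2 c3@4, authorship ....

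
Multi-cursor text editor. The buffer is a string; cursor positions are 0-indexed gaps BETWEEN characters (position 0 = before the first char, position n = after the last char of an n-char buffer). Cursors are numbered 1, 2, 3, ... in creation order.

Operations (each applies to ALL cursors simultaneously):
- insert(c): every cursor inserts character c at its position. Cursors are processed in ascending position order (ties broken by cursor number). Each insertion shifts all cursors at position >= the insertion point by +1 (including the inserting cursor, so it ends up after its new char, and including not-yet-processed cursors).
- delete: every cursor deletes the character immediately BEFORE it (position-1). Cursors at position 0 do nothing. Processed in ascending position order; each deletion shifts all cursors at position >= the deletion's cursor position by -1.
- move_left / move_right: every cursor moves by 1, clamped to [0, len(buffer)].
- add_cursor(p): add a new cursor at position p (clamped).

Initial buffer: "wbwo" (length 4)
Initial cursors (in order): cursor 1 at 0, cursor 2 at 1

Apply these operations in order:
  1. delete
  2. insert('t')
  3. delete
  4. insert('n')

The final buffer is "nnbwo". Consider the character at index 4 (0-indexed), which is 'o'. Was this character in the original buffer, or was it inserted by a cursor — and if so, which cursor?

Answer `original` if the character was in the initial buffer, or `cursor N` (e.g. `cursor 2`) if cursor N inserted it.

Answer: original

Derivation:
After op 1 (delete): buffer="bwo" (len 3), cursors c1@0 c2@0, authorship ...
After op 2 (insert('t')): buffer="ttbwo" (len 5), cursors c1@2 c2@2, authorship 12...
After op 3 (delete): buffer="bwo" (len 3), cursors c1@0 c2@0, authorship ...
After op 4 (insert('n')): buffer="nnbwo" (len 5), cursors c1@2 c2@2, authorship 12...
Authorship (.=original, N=cursor N): 1 2 . . .
Index 4: author = original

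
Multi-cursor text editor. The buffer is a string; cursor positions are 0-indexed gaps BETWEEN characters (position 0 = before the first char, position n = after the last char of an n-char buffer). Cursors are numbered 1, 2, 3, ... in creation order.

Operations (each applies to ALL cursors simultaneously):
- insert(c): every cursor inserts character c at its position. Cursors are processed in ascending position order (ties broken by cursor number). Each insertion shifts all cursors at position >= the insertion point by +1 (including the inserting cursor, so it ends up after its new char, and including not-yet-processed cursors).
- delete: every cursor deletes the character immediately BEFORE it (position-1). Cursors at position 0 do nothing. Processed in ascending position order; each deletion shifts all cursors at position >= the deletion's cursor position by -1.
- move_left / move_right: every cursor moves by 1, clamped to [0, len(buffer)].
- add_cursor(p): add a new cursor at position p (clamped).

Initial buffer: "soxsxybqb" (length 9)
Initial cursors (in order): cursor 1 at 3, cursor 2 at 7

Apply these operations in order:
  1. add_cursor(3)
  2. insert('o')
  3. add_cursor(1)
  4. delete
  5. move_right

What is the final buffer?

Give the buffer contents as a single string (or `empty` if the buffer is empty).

After op 1 (add_cursor(3)): buffer="soxsxybqb" (len 9), cursors c1@3 c3@3 c2@7, authorship .........
After op 2 (insert('o')): buffer="soxoosxyboqb" (len 12), cursors c1@5 c3@5 c2@10, authorship ...13....2..
After op 3 (add_cursor(1)): buffer="soxoosxyboqb" (len 12), cursors c4@1 c1@5 c3@5 c2@10, authorship ...13....2..
After op 4 (delete): buffer="oxsxybqb" (len 8), cursors c4@0 c1@2 c3@2 c2@6, authorship ........
After op 5 (move_right): buffer="oxsxybqb" (len 8), cursors c4@1 c1@3 c3@3 c2@7, authorship ........

Answer: oxsxybqb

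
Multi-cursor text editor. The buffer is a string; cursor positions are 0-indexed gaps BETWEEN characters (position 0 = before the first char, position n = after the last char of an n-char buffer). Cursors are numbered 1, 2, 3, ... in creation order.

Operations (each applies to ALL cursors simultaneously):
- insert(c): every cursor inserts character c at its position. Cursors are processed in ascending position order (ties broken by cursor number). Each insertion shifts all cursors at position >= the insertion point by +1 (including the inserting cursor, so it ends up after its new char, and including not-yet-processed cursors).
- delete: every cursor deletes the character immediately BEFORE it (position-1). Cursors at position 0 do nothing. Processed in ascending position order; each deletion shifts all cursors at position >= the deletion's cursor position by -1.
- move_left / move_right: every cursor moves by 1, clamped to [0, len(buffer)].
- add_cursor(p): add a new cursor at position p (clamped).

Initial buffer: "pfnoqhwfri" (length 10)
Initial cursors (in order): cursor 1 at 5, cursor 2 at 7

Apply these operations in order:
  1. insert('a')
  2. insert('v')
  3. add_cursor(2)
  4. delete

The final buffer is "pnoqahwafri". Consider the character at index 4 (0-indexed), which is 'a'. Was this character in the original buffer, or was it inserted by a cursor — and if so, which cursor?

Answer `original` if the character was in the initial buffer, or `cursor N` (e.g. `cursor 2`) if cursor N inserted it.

After op 1 (insert('a')): buffer="pfnoqahwafri" (len 12), cursors c1@6 c2@9, authorship .....1..2...
After op 2 (insert('v')): buffer="pfnoqavhwavfri" (len 14), cursors c1@7 c2@11, authorship .....11..22...
After op 3 (add_cursor(2)): buffer="pfnoqavhwavfri" (len 14), cursors c3@2 c1@7 c2@11, authorship .....11..22...
After op 4 (delete): buffer="pnoqahwafri" (len 11), cursors c3@1 c1@5 c2@8, authorship ....1..2...
Authorship (.=original, N=cursor N): . . . . 1 . . 2 . . .
Index 4: author = 1

Answer: cursor 1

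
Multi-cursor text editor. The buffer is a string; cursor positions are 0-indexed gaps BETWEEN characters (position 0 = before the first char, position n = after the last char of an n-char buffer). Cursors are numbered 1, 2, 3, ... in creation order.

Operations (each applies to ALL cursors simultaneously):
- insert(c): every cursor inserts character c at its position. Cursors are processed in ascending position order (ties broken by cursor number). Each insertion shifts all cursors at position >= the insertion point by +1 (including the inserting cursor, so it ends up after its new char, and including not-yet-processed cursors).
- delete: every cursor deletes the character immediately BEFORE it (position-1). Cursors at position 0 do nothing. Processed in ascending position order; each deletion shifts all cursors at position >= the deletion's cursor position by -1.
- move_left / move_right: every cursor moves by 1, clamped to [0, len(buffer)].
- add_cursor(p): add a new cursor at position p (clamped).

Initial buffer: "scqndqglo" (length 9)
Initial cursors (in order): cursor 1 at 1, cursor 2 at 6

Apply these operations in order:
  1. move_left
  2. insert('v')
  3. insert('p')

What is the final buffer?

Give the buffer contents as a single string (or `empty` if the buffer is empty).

After op 1 (move_left): buffer="scqndqglo" (len 9), cursors c1@0 c2@5, authorship .........
After op 2 (insert('v')): buffer="vscqndvqglo" (len 11), cursors c1@1 c2@7, authorship 1.....2....
After op 3 (insert('p')): buffer="vpscqndvpqglo" (len 13), cursors c1@2 c2@9, authorship 11.....22....

Answer: vpscqndvpqglo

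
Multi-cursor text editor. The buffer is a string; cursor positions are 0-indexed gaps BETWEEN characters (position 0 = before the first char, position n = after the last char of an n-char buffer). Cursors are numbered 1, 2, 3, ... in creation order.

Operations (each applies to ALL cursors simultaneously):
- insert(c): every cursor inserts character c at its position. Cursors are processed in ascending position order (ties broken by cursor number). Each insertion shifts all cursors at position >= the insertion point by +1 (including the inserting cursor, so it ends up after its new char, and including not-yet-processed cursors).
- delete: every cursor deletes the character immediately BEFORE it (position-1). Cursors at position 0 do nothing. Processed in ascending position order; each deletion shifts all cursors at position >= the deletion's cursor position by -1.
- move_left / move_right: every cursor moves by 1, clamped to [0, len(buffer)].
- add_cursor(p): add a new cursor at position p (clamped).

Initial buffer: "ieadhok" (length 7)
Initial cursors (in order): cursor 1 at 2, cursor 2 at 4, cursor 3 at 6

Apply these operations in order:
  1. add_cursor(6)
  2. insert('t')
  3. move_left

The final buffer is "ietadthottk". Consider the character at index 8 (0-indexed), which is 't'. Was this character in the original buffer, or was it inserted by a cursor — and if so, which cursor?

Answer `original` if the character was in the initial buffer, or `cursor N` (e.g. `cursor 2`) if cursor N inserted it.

Answer: cursor 3

Derivation:
After op 1 (add_cursor(6)): buffer="ieadhok" (len 7), cursors c1@2 c2@4 c3@6 c4@6, authorship .......
After op 2 (insert('t')): buffer="ietadthottk" (len 11), cursors c1@3 c2@6 c3@10 c4@10, authorship ..1..2..34.
After op 3 (move_left): buffer="ietadthottk" (len 11), cursors c1@2 c2@5 c3@9 c4@9, authorship ..1..2..34.
Authorship (.=original, N=cursor N): . . 1 . . 2 . . 3 4 .
Index 8: author = 3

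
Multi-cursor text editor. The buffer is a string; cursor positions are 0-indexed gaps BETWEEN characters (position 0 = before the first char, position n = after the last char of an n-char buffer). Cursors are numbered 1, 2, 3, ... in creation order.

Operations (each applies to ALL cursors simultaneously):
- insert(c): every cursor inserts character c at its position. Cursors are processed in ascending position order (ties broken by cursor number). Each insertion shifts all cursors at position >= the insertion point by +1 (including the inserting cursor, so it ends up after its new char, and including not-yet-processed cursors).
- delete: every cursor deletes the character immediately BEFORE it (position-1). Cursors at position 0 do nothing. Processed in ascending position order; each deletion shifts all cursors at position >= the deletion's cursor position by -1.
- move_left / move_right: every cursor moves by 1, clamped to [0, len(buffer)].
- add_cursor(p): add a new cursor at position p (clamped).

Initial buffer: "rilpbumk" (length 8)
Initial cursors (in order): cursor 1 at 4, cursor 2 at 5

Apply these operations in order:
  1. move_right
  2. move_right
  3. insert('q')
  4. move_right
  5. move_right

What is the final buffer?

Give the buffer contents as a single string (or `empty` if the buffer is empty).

Answer: rilpbuqmqk

Derivation:
After op 1 (move_right): buffer="rilpbumk" (len 8), cursors c1@5 c2@6, authorship ........
After op 2 (move_right): buffer="rilpbumk" (len 8), cursors c1@6 c2@7, authorship ........
After op 3 (insert('q')): buffer="rilpbuqmqk" (len 10), cursors c1@7 c2@9, authorship ......1.2.
After op 4 (move_right): buffer="rilpbuqmqk" (len 10), cursors c1@8 c2@10, authorship ......1.2.
After op 5 (move_right): buffer="rilpbuqmqk" (len 10), cursors c1@9 c2@10, authorship ......1.2.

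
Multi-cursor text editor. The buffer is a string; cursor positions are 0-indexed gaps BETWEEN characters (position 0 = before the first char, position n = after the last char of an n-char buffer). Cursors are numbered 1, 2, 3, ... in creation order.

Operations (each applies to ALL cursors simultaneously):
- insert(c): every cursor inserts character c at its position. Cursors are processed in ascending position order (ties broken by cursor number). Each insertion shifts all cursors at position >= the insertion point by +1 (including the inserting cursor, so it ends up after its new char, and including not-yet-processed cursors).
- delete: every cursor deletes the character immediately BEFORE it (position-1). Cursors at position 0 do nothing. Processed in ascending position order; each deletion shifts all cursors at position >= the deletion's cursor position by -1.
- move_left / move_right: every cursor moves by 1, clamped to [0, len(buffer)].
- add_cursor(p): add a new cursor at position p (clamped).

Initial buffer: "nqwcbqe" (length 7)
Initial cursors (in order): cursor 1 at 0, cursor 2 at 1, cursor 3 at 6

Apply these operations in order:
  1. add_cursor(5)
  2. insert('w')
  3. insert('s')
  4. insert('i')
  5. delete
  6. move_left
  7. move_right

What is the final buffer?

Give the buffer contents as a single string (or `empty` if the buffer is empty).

Answer: wsnwsqwcbwsqwse

Derivation:
After op 1 (add_cursor(5)): buffer="nqwcbqe" (len 7), cursors c1@0 c2@1 c4@5 c3@6, authorship .......
After op 2 (insert('w')): buffer="wnwqwcbwqwe" (len 11), cursors c1@1 c2@3 c4@8 c3@10, authorship 1.2....4.3.
After op 3 (insert('s')): buffer="wsnwsqwcbwsqwse" (len 15), cursors c1@2 c2@5 c4@11 c3@14, authorship 11.22....44.33.
After op 4 (insert('i')): buffer="wsinwsiqwcbwsiqwsie" (len 19), cursors c1@3 c2@7 c4@14 c3@18, authorship 111.222....444.333.
After op 5 (delete): buffer="wsnwsqwcbwsqwse" (len 15), cursors c1@2 c2@5 c4@11 c3@14, authorship 11.22....44.33.
After op 6 (move_left): buffer="wsnwsqwcbwsqwse" (len 15), cursors c1@1 c2@4 c4@10 c3@13, authorship 11.22....44.33.
After op 7 (move_right): buffer="wsnwsqwcbwsqwse" (len 15), cursors c1@2 c2@5 c4@11 c3@14, authorship 11.22....44.33.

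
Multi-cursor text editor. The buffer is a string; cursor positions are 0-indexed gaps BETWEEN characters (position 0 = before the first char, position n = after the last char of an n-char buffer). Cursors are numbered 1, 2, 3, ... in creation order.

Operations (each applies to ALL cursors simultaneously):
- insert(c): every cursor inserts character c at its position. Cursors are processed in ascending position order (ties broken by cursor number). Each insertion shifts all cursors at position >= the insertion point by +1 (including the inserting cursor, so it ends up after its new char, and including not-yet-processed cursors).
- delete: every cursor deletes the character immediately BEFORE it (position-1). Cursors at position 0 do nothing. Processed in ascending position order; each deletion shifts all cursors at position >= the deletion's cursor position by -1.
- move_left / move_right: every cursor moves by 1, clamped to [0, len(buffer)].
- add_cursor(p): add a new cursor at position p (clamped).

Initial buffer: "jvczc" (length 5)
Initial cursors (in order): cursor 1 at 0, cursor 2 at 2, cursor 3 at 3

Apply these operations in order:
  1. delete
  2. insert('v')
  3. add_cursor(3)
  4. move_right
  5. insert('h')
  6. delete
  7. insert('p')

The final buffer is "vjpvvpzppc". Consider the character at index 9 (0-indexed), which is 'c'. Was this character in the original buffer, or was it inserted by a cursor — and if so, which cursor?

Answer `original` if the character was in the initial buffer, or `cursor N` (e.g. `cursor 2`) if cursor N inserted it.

After op 1 (delete): buffer="jzc" (len 3), cursors c1@0 c2@1 c3@1, authorship ...
After op 2 (insert('v')): buffer="vjvvzc" (len 6), cursors c1@1 c2@4 c3@4, authorship 1.23..
After op 3 (add_cursor(3)): buffer="vjvvzc" (len 6), cursors c1@1 c4@3 c2@4 c3@4, authorship 1.23..
After op 4 (move_right): buffer="vjvvzc" (len 6), cursors c1@2 c4@4 c2@5 c3@5, authorship 1.23..
After op 5 (insert('h')): buffer="vjhvvhzhhc" (len 10), cursors c1@3 c4@6 c2@9 c3@9, authorship 1.1234.23.
After op 6 (delete): buffer="vjvvzc" (len 6), cursors c1@2 c4@4 c2@5 c3@5, authorship 1.23..
After op 7 (insert('p')): buffer="vjpvvpzppc" (len 10), cursors c1@3 c4@6 c2@9 c3@9, authorship 1.1234.23.
Authorship (.=original, N=cursor N): 1 . 1 2 3 4 . 2 3 .
Index 9: author = original

Answer: original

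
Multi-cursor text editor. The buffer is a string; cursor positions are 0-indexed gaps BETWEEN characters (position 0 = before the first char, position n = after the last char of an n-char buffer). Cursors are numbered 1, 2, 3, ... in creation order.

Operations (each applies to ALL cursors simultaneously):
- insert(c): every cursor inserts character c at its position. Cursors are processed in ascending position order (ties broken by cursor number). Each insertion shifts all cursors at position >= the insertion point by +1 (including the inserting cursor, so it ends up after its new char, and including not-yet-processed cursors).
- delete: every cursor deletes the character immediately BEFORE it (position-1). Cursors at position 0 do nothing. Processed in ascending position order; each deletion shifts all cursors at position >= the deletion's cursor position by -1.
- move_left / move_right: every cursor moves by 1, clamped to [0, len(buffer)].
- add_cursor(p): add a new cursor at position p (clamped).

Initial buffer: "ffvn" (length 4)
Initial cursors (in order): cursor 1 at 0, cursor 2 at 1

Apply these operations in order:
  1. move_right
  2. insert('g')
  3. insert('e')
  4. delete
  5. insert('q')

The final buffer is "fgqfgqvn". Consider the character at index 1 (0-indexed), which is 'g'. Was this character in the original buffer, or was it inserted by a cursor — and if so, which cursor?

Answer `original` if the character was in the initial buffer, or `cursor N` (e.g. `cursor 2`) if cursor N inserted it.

Answer: cursor 1

Derivation:
After op 1 (move_right): buffer="ffvn" (len 4), cursors c1@1 c2@2, authorship ....
After op 2 (insert('g')): buffer="fgfgvn" (len 6), cursors c1@2 c2@4, authorship .1.2..
After op 3 (insert('e')): buffer="fgefgevn" (len 8), cursors c1@3 c2@6, authorship .11.22..
After op 4 (delete): buffer="fgfgvn" (len 6), cursors c1@2 c2@4, authorship .1.2..
After op 5 (insert('q')): buffer="fgqfgqvn" (len 8), cursors c1@3 c2@6, authorship .11.22..
Authorship (.=original, N=cursor N): . 1 1 . 2 2 . .
Index 1: author = 1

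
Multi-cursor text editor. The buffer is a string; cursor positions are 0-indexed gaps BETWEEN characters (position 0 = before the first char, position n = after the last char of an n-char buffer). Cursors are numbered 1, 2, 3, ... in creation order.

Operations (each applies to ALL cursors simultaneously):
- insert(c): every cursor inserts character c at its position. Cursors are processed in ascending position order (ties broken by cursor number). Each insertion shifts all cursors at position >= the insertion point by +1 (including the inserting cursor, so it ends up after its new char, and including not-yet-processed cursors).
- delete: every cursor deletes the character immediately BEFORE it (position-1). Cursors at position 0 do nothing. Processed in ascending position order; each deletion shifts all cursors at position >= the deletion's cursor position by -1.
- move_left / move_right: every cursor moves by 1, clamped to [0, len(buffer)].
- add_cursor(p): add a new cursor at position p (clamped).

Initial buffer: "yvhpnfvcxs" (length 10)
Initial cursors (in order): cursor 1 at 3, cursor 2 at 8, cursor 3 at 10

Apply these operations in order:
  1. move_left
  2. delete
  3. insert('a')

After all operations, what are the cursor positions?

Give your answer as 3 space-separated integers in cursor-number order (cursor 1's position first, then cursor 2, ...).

Answer: 2 7 9

Derivation:
After op 1 (move_left): buffer="yvhpnfvcxs" (len 10), cursors c1@2 c2@7 c3@9, authorship ..........
After op 2 (delete): buffer="yhpnfcs" (len 7), cursors c1@1 c2@5 c3@6, authorship .......
After op 3 (insert('a')): buffer="yahpnfacas" (len 10), cursors c1@2 c2@7 c3@9, authorship .1....2.3.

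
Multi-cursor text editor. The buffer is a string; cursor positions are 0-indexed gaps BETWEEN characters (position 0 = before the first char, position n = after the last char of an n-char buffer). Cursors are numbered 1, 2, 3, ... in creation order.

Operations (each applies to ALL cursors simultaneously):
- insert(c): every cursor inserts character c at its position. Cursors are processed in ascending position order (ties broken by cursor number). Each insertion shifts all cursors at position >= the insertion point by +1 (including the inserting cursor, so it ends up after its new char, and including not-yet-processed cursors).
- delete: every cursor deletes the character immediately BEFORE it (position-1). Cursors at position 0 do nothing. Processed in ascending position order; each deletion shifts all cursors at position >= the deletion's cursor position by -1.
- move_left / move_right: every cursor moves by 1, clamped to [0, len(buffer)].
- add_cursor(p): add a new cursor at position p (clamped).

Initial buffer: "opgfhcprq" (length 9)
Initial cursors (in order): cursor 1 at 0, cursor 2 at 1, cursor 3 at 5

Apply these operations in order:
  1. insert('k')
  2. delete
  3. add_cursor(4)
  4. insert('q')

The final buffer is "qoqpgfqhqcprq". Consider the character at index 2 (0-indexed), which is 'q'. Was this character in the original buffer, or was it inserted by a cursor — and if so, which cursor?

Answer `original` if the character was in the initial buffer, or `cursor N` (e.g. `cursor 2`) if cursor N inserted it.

Answer: cursor 2

Derivation:
After op 1 (insert('k')): buffer="kokpgfhkcprq" (len 12), cursors c1@1 c2@3 c3@8, authorship 1.2....3....
After op 2 (delete): buffer="opgfhcprq" (len 9), cursors c1@0 c2@1 c3@5, authorship .........
After op 3 (add_cursor(4)): buffer="opgfhcprq" (len 9), cursors c1@0 c2@1 c4@4 c3@5, authorship .........
After op 4 (insert('q')): buffer="qoqpgfqhqcprq" (len 13), cursors c1@1 c2@3 c4@7 c3@9, authorship 1.2...4.3....
Authorship (.=original, N=cursor N): 1 . 2 . . . 4 . 3 . . . .
Index 2: author = 2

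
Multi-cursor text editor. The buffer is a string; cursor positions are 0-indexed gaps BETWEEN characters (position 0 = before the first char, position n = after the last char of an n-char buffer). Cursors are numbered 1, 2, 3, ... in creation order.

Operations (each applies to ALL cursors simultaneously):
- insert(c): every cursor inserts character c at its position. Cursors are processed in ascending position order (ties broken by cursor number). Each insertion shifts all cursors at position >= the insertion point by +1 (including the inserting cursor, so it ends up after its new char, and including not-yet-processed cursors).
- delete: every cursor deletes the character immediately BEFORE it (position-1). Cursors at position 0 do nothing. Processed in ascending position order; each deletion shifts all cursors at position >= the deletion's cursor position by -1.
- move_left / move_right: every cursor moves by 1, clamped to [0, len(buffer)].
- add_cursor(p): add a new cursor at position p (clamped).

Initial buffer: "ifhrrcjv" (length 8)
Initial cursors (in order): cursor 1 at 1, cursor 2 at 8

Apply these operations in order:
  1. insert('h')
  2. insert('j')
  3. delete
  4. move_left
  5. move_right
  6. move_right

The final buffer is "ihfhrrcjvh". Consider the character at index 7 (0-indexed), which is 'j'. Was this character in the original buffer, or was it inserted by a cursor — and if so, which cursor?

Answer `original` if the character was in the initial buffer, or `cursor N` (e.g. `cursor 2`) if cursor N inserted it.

After op 1 (insert('h')): buffer="ihfhrrcjvh" (len 10), cursors c1@2 c2@10, authorship .1.......2
After op 2 (insert('j')): buffer="ihjfhrrcjvhj" (len 12), cursors c1@3 c2@12, authorship .11.......22
After op 3 (delete): buffer="ihfhrrcjvh" (len 10), cursors c1@2 c2@10, authorship .1.......2
After op 4 (move_left): buffer="ihfhrrcjvh" (len 10), cursors c1@1 c2@9, authorship .1.......2
After op 5 (move_right): buffer="ihfhrrcjvh" (len 10), cursors c1@2 c2@10, authorship .1.......2
After op 6 (move_right): buffer="ihfhrrcjvh" (len 10), cursors c1@3 c2@10, authorship .1.......2
Authorship (.=original, N=cursor N): . 1 . . . . . . . 2
Index 7: author = original

Answer: original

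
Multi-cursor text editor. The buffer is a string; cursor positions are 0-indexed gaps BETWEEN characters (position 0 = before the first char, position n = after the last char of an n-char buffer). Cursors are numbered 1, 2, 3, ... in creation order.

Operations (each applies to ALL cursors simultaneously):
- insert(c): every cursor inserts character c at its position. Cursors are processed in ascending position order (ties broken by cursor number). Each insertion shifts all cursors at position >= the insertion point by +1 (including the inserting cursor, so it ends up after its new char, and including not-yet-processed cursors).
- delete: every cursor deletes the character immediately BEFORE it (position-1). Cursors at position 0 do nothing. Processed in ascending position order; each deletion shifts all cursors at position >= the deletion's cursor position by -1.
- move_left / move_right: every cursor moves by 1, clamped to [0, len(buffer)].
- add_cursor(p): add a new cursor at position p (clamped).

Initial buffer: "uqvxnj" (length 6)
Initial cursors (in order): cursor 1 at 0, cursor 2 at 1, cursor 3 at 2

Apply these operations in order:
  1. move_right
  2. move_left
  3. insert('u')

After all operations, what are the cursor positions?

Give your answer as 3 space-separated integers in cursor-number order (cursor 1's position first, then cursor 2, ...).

After op 1 (move_right): buffer="uqvxnj" (len 6), cursors c1@1 c2@2 c3@3, authorship ......
After op 2 (move_left): buffer="uqvxnj" (len 6), cursors c1@0 c2@1 c3@2, authorship ......
After op 3 (insert('u')): buffer="uuuquvxnj" (len 9), cursors c1@1 c2@3 c3@5, authorship 1.2.3....

Answer: 1 3 5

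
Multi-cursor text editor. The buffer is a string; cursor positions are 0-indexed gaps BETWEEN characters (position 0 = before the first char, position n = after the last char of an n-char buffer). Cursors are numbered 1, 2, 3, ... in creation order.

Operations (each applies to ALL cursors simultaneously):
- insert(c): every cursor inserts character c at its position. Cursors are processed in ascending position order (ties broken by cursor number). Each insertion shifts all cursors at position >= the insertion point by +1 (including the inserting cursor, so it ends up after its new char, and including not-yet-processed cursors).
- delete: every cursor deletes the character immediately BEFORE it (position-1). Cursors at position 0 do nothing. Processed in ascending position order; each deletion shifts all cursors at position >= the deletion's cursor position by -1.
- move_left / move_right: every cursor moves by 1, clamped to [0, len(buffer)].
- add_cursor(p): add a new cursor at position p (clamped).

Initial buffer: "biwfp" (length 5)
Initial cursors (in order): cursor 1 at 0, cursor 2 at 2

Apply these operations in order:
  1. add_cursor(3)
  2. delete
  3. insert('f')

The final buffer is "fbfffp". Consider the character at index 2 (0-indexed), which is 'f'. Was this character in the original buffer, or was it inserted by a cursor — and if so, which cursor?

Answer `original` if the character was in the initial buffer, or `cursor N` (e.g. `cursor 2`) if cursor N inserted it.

Answer: cursor 2

Derivation:
After op 1 (add_cursor(3)): buffer="biwfp" (len 5), cursors c1@0 c2@2 c3@3, authorship .....
After op 2 (delete): buffer="bfp" (len 3), cursors c1@0 c2@1 c3@1, authorship ...
After op 3 (insert('f')): buffer="fbfffp" (len 6), cursors c1@1 c2@4 c3@4, authorship 1.23..
Authorship (.=original, N=cursor N): 1 . 2 3 . .
Index 2: author = 2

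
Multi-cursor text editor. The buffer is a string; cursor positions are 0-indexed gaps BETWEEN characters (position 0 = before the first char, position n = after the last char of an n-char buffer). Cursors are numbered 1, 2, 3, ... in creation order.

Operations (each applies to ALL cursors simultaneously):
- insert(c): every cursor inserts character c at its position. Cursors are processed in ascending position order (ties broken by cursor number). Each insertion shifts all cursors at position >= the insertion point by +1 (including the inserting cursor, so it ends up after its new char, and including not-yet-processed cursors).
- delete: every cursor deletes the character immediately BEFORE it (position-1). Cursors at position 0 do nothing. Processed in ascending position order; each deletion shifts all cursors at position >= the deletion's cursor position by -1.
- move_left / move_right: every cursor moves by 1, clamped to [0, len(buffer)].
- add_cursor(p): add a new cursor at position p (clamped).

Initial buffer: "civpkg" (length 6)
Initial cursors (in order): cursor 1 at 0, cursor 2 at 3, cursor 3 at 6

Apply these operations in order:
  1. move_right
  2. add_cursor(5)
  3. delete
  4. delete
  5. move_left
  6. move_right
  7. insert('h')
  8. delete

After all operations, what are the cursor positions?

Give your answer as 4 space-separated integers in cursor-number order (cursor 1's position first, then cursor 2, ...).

Answer: 0 0 0 0

Derivation:
After op 1 (move_right): buffer="civpkg" (len 6), cursors c1@1 c2@4 c3@6, authorship ......
After op 2 (add_cursor(5)): buffer="civpkg" (len 6), cursors c1@1 c2@4 c4@5 c3@6, authorship ......
After op 3 (delete): buffer="iv" (len 2), cursors c1@0 c2@2 c3@2 c4@2, authorship ..
After op 4 (delete): buffer="" (len 0), cursors c1@0 c2@0 c3@0 c4@0, authorship 
After op 5 (move_left): buffer="" (len 0), cursors c1@0 c2@0 c3@0 c4@0, authorship 
After op 6 (move_right): buffer="" (len 0), cursors c1@0 c2@0 c3@0 c4@0, authorship 
After op 7 (insert('h')): buffer="hhhh" (len 4), cursors c1@4 c2@4 c3@4 c4@4, authorship 1234
After op 8 (delete): buffer="" (len 0), cursors c1@0 c2@0 c3@0 c4@0, authorship 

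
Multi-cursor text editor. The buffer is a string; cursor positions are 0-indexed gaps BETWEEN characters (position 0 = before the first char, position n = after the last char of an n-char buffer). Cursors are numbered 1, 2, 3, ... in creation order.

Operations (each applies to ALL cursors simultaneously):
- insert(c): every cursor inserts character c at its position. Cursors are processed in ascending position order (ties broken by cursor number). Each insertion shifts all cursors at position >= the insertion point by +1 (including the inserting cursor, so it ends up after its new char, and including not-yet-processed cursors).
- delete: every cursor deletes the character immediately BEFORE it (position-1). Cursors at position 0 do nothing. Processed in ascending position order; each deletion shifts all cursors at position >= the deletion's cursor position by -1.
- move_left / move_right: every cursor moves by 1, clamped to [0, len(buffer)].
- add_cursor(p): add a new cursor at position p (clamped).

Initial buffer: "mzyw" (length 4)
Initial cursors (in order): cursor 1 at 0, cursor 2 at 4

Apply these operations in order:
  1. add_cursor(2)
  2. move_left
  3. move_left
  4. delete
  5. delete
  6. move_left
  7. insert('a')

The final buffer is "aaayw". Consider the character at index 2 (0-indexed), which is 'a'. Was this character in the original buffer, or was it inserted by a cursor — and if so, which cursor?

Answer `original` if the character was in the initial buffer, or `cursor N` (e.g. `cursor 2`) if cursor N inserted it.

After op 1 (add_cursor(2)): buffer="mzyw" (len 4), cursors c1@0 c3@2 c2@4, authorship ....
After op 2 (move_left): buffer="mzyw" (len 4), cursors c1@0 c3@1 c2@3, authorship ....
After op 3 (move_left): buffer="mzyw" (len 4), cursors c1@0 c3@0 c2@2, authorship ....
After op 4 (delete): buffer="myw" (len 3), cursors c1@0 c3@0 c2@1, authorship ...
After op 5 (delete): buffer="yw" (len 2), cursors c1@0 c2@0 c3@0, authorship ..
After op 6 (move_left): buffer="yw" (len 2), cursors c1@0 c2@0 c3@0, authorship ..
After op 7 (insert('a')): buffer="aaayw" (len 5), cursors c1@3 c2@3 c3@3, authorship 123..
Authorship (.=original, N=cursor N): 1 2 3 . .
Index 2: author = 3

Answer: cursor 3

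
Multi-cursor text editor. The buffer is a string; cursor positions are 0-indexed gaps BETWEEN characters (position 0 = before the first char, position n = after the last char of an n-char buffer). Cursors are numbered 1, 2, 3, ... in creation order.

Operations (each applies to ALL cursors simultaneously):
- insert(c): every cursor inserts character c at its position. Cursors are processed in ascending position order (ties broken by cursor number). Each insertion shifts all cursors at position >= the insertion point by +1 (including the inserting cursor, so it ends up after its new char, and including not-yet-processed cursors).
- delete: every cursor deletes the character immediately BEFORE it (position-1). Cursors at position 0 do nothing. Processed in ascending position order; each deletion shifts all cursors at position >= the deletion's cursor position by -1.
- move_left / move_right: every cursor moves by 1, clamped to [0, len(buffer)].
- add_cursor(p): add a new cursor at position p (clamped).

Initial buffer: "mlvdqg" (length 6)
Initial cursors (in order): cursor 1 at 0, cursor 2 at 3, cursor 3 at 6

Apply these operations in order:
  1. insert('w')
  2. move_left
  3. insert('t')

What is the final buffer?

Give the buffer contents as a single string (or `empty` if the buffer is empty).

Answer: twmlvtwdqgtw

Derivation:
After op 1 (insert('w')): buffer="wmlvwdqgw" (len 9), cursors c1@1 c2@5 c3@9, authorship 1...2...3
After op 2 (move_left): buffer="wmlvwdqgw" (len 9), cursors c1@0 c2@4 c3@8, authorship 1...2...3
After op 3 (insert('t')): buffer="twmlvtwdqgtw" (len 12), cursors c1@1 c2@6 c3@11, authorship 11...22...33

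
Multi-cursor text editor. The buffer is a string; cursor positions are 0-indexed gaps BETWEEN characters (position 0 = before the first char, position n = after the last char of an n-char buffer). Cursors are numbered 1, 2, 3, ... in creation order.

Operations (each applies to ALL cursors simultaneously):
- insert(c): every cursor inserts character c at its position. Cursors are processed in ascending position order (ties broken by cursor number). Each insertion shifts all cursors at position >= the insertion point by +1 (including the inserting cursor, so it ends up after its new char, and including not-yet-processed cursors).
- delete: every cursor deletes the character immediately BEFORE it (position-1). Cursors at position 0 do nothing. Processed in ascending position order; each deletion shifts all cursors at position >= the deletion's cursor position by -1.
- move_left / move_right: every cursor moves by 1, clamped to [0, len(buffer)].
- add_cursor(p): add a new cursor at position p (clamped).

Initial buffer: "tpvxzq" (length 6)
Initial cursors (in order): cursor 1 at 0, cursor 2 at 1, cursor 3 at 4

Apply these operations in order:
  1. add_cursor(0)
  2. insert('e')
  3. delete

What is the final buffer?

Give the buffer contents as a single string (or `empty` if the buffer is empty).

Answer: tpvxzq

Derivation:
After op 1 (add_cursor(0)): buffer="tpvxzq" (len 6), cursors c1@0 c4@0 c2@1 c3@4, authorship ......
After op 2 (insert('e')): buffer="eetepvxezq" (len 10), cursors c1@2 c4@2 c2@4 c3@8, authorship 14.2...3..
After op 3 (delete): buffer="tpvxzq" (len 6), cursors c1@0 c4@0 c2@1 c3@4, authorship ......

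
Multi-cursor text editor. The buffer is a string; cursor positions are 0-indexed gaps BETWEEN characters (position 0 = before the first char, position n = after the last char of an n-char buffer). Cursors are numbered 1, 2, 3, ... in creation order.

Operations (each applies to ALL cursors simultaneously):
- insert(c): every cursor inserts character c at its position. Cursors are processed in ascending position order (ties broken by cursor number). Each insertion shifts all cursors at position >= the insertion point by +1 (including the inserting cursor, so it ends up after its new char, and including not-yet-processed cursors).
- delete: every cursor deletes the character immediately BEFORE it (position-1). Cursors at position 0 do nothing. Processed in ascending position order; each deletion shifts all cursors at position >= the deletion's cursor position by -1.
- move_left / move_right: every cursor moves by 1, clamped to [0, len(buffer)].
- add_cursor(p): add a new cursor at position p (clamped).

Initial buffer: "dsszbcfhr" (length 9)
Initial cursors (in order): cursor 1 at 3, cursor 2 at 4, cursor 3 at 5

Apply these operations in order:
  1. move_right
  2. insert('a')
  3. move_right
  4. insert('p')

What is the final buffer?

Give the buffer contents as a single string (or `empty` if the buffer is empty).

Answer: dsszabpacpafphr

Derivation:
After op 1 (move_right): buffer="dsszbcfhr" (len 9), cursors c1@4 c2@5 c3@6, authorship .........
After op 2 (insert('a')): buffer="dsszabacafhr" (len 12), cursors c1@5 c2@7 c3@9, authorship ....1.2.3...
After op 3 (move_right): buffer="dsszabacafhr" (len 12), cursors c1@6 c2@8 c3@10, authorship ....1.2.3...
After op 4 (insert('p')): buffer="dsszabpacpafphr" (len 15), cursors c1@7 c2@10 c3@13, authorship ....1.12.23.3..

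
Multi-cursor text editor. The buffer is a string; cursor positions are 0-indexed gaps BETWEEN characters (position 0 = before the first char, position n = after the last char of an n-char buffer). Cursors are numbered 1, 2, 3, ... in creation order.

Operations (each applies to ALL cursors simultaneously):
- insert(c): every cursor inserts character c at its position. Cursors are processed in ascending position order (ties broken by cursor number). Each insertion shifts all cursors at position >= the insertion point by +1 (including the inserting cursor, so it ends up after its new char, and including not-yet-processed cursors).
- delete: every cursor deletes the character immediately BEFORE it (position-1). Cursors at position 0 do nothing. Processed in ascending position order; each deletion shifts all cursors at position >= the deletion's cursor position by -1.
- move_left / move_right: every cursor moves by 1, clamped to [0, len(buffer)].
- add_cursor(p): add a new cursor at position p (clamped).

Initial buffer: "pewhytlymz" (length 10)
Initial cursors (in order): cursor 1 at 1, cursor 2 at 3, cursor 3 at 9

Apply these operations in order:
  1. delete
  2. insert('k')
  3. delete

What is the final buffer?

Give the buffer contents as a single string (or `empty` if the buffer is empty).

Answer: ehytlyz

Derivation:
After op 1 (delete): buffer="ehytlyz" (len 7), cursors c1@0 c2@1 c3@6, authorship .......
After op 2 (insert('k')): buffer="kekhytlykz" (len 10), cursors c1@1 c2@3 c3@9, authorship 1.2.....3.
After op 3 (delete): buffer="ehytlyz" (len 7), cursors c1@0 c2@1 c3@6, authorship .......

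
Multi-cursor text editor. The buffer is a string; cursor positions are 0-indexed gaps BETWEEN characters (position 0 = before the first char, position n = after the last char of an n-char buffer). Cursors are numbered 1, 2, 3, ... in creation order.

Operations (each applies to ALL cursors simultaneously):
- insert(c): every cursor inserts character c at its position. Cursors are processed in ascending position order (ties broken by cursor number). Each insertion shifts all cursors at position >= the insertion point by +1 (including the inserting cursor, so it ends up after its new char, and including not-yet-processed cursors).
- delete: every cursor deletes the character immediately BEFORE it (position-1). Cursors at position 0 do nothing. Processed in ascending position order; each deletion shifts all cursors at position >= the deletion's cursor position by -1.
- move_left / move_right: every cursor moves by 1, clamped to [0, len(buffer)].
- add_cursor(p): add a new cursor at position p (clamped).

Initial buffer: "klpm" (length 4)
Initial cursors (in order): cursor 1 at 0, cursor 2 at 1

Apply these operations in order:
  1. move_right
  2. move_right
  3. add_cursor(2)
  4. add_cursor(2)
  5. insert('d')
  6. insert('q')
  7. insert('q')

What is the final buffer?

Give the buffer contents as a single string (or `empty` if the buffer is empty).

Answer: kldddqqqqqqpdqqm

Derivation:
After op 1 (move_right): buffer="klpm" (len 4), cursors c1@1 c2@2, authorship ....
After op 2 (move_right): buffer="klpm" (len 4), cursors c1@2 c2@3, authorship ....
After op 3 (add_cursor(2)): buffer="klpm" (len 4), cursors c1@2 c3@2 c2@3, authorship ....
After op 4 (add_cursor(2)): buffer="klpm" (len 4), cursors c1@2 c3@2 c4@2 c2@3, authorship ....
After op 5 (insert('d')): buffer="kldddpdm" (len 8), cursors c1@5 c3@5 c4@5 c2@7, authorship ..134.2.
After op 6 (insert('q')): buffer="kldddqqqpdqm" (len 12), cursors c1@8 c3@8 c4@8 c2@11, authorship ..134134.22.
After op 7 (insert('q')): buffer="kldddqqqqqqpdqqm" (len 16), cursors c1@11 c3@11 c4@11 c2@15, authorship ..134134134.222.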